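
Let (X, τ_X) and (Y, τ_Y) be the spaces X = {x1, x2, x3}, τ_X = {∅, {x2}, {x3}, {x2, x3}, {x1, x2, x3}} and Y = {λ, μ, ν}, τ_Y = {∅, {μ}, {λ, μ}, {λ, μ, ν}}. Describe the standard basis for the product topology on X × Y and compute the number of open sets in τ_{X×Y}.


Basis B = {∅ × ∅, {x2} × {μ}, {x3} × {μ}, {x2} × {λ, μ}, {x2, x3} × {μ}, {x3} × {λ, μ}, {x1, x2, x3} × {μ}, {x2} × {λ, μ, ν}, {x3} × {λ, μ, ν}, {x2, x3} × {λ, μ}, {x1, x2, x3} × {λ, μ}, {x2, x3} × {λ, μ, ν}, {x1, x2, x3} × {λ, μ, ν}}; |τ_{X×Y}| = 30.

Enumerate products U × V with U ∈ τ_X, V ∈ τ_Y (deduplicated):
  ∅ × ∅ = {} (∅)
  {x2} × {μ} = {(x2,μ)}
  {x3} × {μ} = {(x3,μ)}
  {x2} × {λ, μ} = {(x2,λ), (x2,μ)}
  {x2, x3} × {μ} = {(x2,μ), (x3,μ)}
  {x3} × {λ, μ} = {(x3,λ), (x3,μ)}
  {x1, x2, x3} × {μ} = {(x1,μ), (x2,μ), (x3,μ)}
  {x2} × {λ, μ, ν} = {(x2,λ), (x2,μ), (x2,ν)}
  {x3} × {λ, μ, ν} = {(x3,λ), (x3,μ), (x3,ν)}
  {x2, x3} × {λ, μ} = {(x2,λ), (x2,μ), (x3,λ), (x3,μ)}
  {x1, x2, x3} × {λ, μ} = {(x1,λ), (x1,μ), (x2,λ), (x2,μ), (x3,λ), (x3,μ)}
  {x2, x3} × {λ, μ, ν} = {(x2,λ), (x2,μ), (x2,ν), (x3,λ), (x3,μ), (x3,ν)}
  {x1, x2, x3} × {λ, μ, ν} = {(x1,λ), (x1,μ), (x1,ν), (x2,λ), (x2,μ), (x2,ν), (x3,λ), (x3,μ), (x3,ν)}
These 13 distinct sets form the basis B.
Close under arbitrary unions to get τ_{X×Y}; counting gives |τ_{X×Y}| = 30.


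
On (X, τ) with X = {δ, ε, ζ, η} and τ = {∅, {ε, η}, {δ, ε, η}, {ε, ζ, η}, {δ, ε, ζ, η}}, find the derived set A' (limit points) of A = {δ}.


A' = ∅

For each x ∈ X, list the open sets U ∈ τ with x ∈ U, then check whether U ∩ (A ∖ {x}) ≠ ∅ for every such U.
  x = δ: open {δ, ε, η} ∋ x has {δ, ε, η} ∩ (A ∖ {δ}) = ∅, so x is NOT a limit point.
  x = ε: open {ε, η} ∋ x has {ε, η} ∩ (A ∖ {ε}) = ∅, so x is NOT a limit point.
  x = ζ: open {ε, ζ, η} ∋ x has {ε, ζ, η} ∩ (A ∖ {ζ}) = ∅, so x is NOT a limit point.
  x = η: open {ε, η} ∋ x has {ε, η} ∩ (A ∖ {η}) = ∅, so x is NOT a limit point.
Collecting: A' = ∅.


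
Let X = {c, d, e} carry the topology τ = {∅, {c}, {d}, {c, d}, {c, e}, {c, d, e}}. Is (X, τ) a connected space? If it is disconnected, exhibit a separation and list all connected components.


(X, τ) is disconnected; components = [{d}, {c, e}].

Find clopen sets (U ∈ τ with X ∖ U ∈ τ):
  U = ∅, X ∖ U = {c, d, e} — both open, so U is clopen.
  U = {d}, X ∖ U = {c, e} — both open, so U is clopen.
  U = {c, e}, X ∖ U = {d} — both open, so U is clopen.
  U = {c, d, e}, X ∖ U = ∅ — both open, so U is clopen.
Nontrivial clopen(s) exist: e.g. {c, e}. So (X, τ) is disconnected.
Compute connected components by grouping points that agree on all clopens:
  component: {d}
  component: {c, e}


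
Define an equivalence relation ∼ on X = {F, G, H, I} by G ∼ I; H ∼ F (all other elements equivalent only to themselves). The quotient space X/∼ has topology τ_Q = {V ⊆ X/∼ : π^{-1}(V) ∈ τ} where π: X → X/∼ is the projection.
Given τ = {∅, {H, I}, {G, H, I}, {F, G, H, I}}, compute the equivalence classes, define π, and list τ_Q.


X/∼ = {[F=H], [G=I]}; |τ_Q| = 2.

Equivalence classes: [F=H], [G=I].
Quotient map π: X → X/∼ sends F ↦ [F=H], G ↦ [G=I], H ↦ [F=H], I ↦ [G=I].
For each subset V ⊆ X/∼, compute π^{-1}(V) ⊆ X and check whether π^{-1}(V) ∈ τ. V is open in τ_Q iff π^{-1}(V) ∈ τ.
  V = {}: π^{-1}(V) = ∅ ∈ τ ✓.
  V = {[F=H]}: π^{-1}(V) = {F, H} ∉ τ ✗.
  V = {[G=I]}: π^{-1}(V) = {G, I} ∉ τ ✗.
  V = {[F=H], [G=I]}: π^{-1}(V) = {F, G, H, I} ∈ τ ✓.
Open sets in the quotient: τ_Q = {{}, {[F=H], [G=I]}} (2 elements).


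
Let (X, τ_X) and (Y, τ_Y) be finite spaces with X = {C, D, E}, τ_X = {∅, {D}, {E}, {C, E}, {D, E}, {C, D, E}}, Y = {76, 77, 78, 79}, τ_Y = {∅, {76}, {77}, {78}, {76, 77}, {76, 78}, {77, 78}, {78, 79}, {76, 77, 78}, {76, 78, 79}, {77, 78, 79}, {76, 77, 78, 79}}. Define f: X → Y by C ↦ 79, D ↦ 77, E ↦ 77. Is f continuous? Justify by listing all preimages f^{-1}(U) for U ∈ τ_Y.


f is NOT continuous.

Compute f^{-1}(U) for each U ∈ τ_Y:
  U = ∅: f^{-1}(U) = ∅ ∈ τ_X ✓.
  U = {76}: f^{-1}(U) = ∅ ∈ τ_X ✓.
  U = {77}: f^{-1}(U) = {D, E} ∈ τ_X ✓.
  U = {78}: f^{-1}(U) = ∅ ∈ τ_X ✓.
  U = {76, 77}: f^{-1}(U) = {D, E} ∈ τ_X ✓.
  U = {76, 78}: f^{-1}(U) = ∅ ∈ τ_X ✓.
  U = {77, 78}: f^{-1}(U) = {D, E} ∈ τ_X ✓.
  U = {78, 79}: f^{-1}(U) = {C} ∉ τ_X ✗.
  U = {76, 77, 78}: f^{-1}(U) = {D, E} ∈ τ_X ✓.
  U = {76, 78, 79}: f^{-1}(U) = {C} ∉ τ_X ✗.
  U = {77, 78, 79}: f^{-1}(U) = {C, D, E} ∈ τ_X ✓.
  U = {76, 77, 78, 79}: f^{-1}(U) = {C, D, E} ∈ τ_X ✓.
Found U = {78, 79} with f^{-1}(U) = {C} not in τ_X. Therefore f is NOT continuous.


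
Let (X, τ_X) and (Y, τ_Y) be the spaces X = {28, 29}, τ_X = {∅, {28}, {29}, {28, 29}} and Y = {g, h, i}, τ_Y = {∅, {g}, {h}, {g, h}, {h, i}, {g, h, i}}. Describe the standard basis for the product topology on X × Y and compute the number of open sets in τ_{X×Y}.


Basis B = {∅ × ∅, {28} × {g}, {28} × {h}, {29} × {g}, {29} × {h}, {28} × {g, h}, {28, 29} × {g}, {28} × {h, i}, {28, 29} × {h}, {29} × {g, h}, {29} × {h, i}, {28} × {g, h, i}, {29} × {g, h, i}, {28, 29} × {g, h}, {28, 29} × {h, i}, {28, 29} × {g, h, i}}; |τ_{X×Y}| = 36.

Enumerate products U × V with U ∈ τ_X, V ∈ τ_Y (deduplicated):
  ∅ × ∅ = {} (∅)
  {28} × {g} = {(28,g)}
  {28} × {h} = {(28,h)}
  {29} × {g} = {(29,g)}
  {29} × {h} = {(29,h)}
  {28} × {g, h} = {(28,g), (28,h)}
  {28, 29} × {g} = {(28,g), (29,g)}
  {28} × {h, i} = {(28,h), (28,i)}
  {28, 29} × {h} = {(28,h), (29,h)}
  {29} × {g, h} = {(29,g), (29,h)}
  {29} × {h, i} = {(29,h), (29,i)}
  {28} × {g, h, i} = {(28,g), (28,h), (28,i)}
  {29} × {g, h, i} = {(29,g), (29,h), (29,i)}
  {28, 29} × {g, h} = {(28,g), (28,h), (29,g), (29,h)}
  {28, 29} × {h, i} = {(28,h), (28,i), (29,h), (29,i)}
  {28, 29} × {g, h, i} = {(28,g), (28,h), (28,i), (29,g), (29,h), (29,i)}
These 16 distinct sets form the basis B.
Close under arbitrary unions to get τ_{X×Y}; counting gives |τ_{X×Y}| = 36.


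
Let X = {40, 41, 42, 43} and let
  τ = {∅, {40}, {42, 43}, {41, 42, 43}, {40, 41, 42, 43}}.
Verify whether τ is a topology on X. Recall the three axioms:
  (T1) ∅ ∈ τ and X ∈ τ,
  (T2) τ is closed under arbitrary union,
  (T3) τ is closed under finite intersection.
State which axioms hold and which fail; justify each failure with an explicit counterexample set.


τ is NOT a topology on X.

Axiom (T1): ∅ ∈ τ? Yes; X ∈ τ? Yes.
Axiom (T2/T3): check pairwise unions and intersections of members of τ.
Counterexample for (T2): {40} ∪ {42, 43} = {40, 42, 43} ∉ τ. Therefore τ is NOT a topology.


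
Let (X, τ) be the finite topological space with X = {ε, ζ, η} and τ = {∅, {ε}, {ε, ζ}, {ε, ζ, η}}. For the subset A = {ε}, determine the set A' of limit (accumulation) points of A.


A' = {ζ, η}

For each x ∈ X, list the open sets U ∈ τ with x ∈ U, then check whether U ∩ (A ∖ {x}) ≠ ∅ for every such U.
  x = ε: open {ε} ∋ x has {ε} ∩ (A ∖ {ε}) = ∅, so x is NOT a limit point.
  x = ζ: opens ∋ x are {ε, ζ}, {ε, ζ, η}; each meets A ∖ {ζ}, so x IS a limit point.
  x = η: opens ∋ x are {ε, ζ, η}; each meets A ∖ {η}, so x IS a limit point.
Collecting: A' = {ζ, η}.


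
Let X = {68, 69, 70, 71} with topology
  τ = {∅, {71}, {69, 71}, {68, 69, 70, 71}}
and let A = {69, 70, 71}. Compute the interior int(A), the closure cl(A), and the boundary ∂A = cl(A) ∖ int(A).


int(A) = {69, 71}, cl(A) = {68, 69, 70, 71}, ∂A = {68, 70}.

Closed sets in (X, τ) are complements of opens:
  closed(X, τ) = {∅, {68, 70}, {68, 69, 70}, {68, 69, 70, 71}}.
int(A) = ⋃ {U ∈ τ : U ⊆ A}. Opens contained in A: ∅, {71}, {69, 71}.
Taking the union of these: int(A) = {69, 71}.
cl(A) = ⋂ {C closed : A ⊆ C}. Closed sets containing A: {68, 69, 70, 71}.
Intersecting these: cl(A) = {68, 69, 70, 71}.
∂A = cl(A) ∖ int(A) = {68, 69, 70, 71} ∖ {69, 71} = {68, 70}.


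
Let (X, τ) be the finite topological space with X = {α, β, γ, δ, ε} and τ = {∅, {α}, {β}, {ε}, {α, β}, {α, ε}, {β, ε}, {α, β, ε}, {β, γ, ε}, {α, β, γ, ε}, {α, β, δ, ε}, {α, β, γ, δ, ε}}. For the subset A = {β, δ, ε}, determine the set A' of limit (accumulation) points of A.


A' = {γ, δ}

For each x ∈ X, list the open sets U ∈ τ with x ∈ U, then check whether U ∩ (A ∖ {x}) ≠ ∅ for every such U.
  x = α: open {α} ∋ x has {α} ∩ (A ∖ {α}) = ∅, so x is NOT a limit point.
  x = β: open {β} ∋ x has {β} ∩ (A ∖ {β}) = ∅, so x is NOT a limit point.
  x = γ: opens ∋ x are {β, γ, ε}, {α, β, γ, ε}, {α, β, γ, δ, ε}; each meets A ∖ {γ}, so x IS a limit point.
  x = δ: opens ∋ x are {α, β, δ, ε}, {α, β, γ, δ, ε}; each meets A ∖ {δ}, so x IS a limit point.
  x = ε: open {ε} ∋ x has {ε} ∩ (A ∖ {ε}) = ∅, so x is NOT a limit point.
Collecting: A' = {γ, δ}.


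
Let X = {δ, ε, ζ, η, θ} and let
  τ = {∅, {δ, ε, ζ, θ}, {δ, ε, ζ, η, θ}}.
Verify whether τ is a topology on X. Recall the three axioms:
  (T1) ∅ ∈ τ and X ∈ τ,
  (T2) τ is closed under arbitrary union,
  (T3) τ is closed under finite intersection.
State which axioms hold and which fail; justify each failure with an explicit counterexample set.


τ IS a topology on X.

Axiom (T1): ∅ ∈ τ? Yes; X ∈ τ? Yes.
Axiom (T2/T3): check pairwise unions and intersections of members of τ.
All pairwise intersections and unions checked — each lies in τ. Therefore τ satisfies (T1), (T2), (T3): it IS a topology on X.


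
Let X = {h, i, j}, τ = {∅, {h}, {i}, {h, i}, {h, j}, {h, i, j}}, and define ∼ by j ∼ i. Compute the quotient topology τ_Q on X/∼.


X/∼ = {[h], [i=j]}; |τ_Q| = 3.

Equivalence classes: [h], [i=j].
Quotient map π: X → X/∼ sends h ↦ [h], i ↦ [i=j], j ↦ [i=j].
For each subset V ⊆ X/∼, compute π^{-1}(V) ⊆ X and check whether π^{-1}(V) ∈ τ. V is open in τ_Q iff π^{-1}(V) ∈ τ.
  V = {}: π^{-1}(V) = ∅ ∈ τ ✓.
  V = {[h]}: π^{-1}(V) = {h} ∈ τ ✓.
  V = {[i=j]}: π^{-1}(V) = {i, j} ∉ τ ✗.
  V = {[h], [i=j]}: π^{-1}(V) = {h, i, j} ∈ τ ✓.
Open sets in the quotient: τ_Q = {{}, {[h]}, {[h], [i=j]}} (3 elements).


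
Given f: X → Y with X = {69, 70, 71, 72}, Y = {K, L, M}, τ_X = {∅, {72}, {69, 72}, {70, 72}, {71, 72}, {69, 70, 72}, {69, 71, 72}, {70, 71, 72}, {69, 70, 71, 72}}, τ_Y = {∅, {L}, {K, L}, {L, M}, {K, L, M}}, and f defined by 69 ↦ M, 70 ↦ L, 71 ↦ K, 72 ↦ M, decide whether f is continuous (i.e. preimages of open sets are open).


f is NOT continuous.

Compute f^{-1}(U) for each U ∈ τ_Y:
  U = ∅: f^{-1}(U) = ∅ ∈ τ_X ✓.
  U = {L}: f^{-1}(U) = {70} ∉ τ_X ✗.
  U = {K, L}: f^{-1}(U) = {70, 71} ∉ τ_X ✗.
  U = {L, M}: f^{-1}(U) = {69, 70, 72} ∈ τ_X ✓.
  U = {K, L, M}: f^{-1}(U) = {69, 70, 71, 72} ∈ τ_X ✓.
Found U = {L} with f^{-1}(U) = {70} not in τ_X. Therefore f is NOT continuous.


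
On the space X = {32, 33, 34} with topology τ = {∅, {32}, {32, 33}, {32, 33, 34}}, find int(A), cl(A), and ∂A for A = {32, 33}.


int(A) = {32, 33}, cl(A) = {32, 33, 34}, ∂A = {34}.

Closed sets in (X, τ) are complements of opens:
  closed(X, τ) = {∅, {34}, {33, 34}, {32, 33, 34}}.
int(A) = ⋃ {U ∈ τ : U ⊆ A}. Opens contained in A: ∅, {32}, {32, 33}.
Taking the union of these: int(A) = {32, 33}.
cl(A) = ⋂ {C closed : A ⊆ C}. Closed sets containing A: {32, 33, 34}.
Intersecting these: cl(A) = {32, 33, 34}.
∂A = cl(A) ∖ int(A) = {32, 33, 34} ∖ {32, 33} = {34}.


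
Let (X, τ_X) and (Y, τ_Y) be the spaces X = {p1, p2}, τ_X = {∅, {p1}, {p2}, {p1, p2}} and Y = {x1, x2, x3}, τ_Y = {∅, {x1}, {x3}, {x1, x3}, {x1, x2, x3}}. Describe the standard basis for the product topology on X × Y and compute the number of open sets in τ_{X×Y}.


Basis B = {∅ × ∅, {p1} × {x1}, {p1} × {x3}, {p2} × {x1}, {p2} × {x3}, {p1} × {x1, x3}, {p1, p2} × {x1}, {p1, p2} × {x3}, {p2} × {x1, x3}, {p1} × {x1, x2, x3}, {p2} × {x1, x2, x3}, {p1, p2} × {x1, x3}, {p1, p2} × {x1, x2, x3}}; |τ_{X×Y}| = 25.

Enumerate products U × V with U ∈ τ_X, V ∈ τ_Y (deduplicated):
  ∅ × ∅ = {} (∅)
  {p1} × {x1} = {(p1,x1)}
  {p1} × {x3} = {(p1,x3)}
  {p2} × {x1} = {(p2,x1)}
  {p2} × {x3} = {(p2,x3)}
  {p1} × {x1, x3} = {(p1,x1), (p1,x3)}
  {p1, p2} × {x1} = {(p1,x1), (p2,x1)}
  {p1, p2} × {x3} = {(p1,x3), (p2,x3)}
  {p2} × {x1, x3} = {(p2,x1), (p2,x3)}
  {p1} × {x1, x2, x3} = {(p1,x1), (p1,x2), (p1,x3)}
  {p2} × {x1, x2, x3} = {(p2,x1), (p2,x2), (p2,x3)}
  {p1, p2} × {x1, x3} = {(p1,x1), (p1,x3), (p2,x1), (p2,x3)}
  {p1, p2} × {x1, x2, x3} = {(p1,x1), (p1,x2), (p1,x3), (p2,x1), (p2,x2), (p2,x3)}
These 13 distinct sets form the basis B.
Close under arbitrary unions to get τ_{X×Y}; counting gives |τ_{X×Y}| = 25.


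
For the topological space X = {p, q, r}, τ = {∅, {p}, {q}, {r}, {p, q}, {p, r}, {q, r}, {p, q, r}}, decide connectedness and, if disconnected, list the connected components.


(X, τ) is disconnected; components = [{p}, {q}, {r}].

Find clopen sets (U ∈ τ with X ∖ U ∈ τ):
  U = ∅, X ∖ U = {p, q, r} — both open, so U is clopen.
  U = {p}, X ∖ U = {q, r} — both open, so U is clopen.
  U = {q}, X ∖ U = {p, r} — both open, so U is clopen.
  U = {r}, X ∖ U = {p, q} — both open, so U is clopen.
  U = {p, q}, X ∖ U = {r} — both open, so U is clopen.
  U = {p, r}, X ∖ U = {q} — both open, so U is clopen.
  U = {q, r}, X ∖ U = {p} — both open, so U is clopen.
  U = {p, q, r}, X ∖ U = ∅ — both open, so U is clopen.
Nontrivial clopen(s) exist: e.g. {q}. So (X, τ) is disconnected.
Compute connected components by grouping points that agree on all clopens:
  component: {p}
  component: {q}
  component: {r}


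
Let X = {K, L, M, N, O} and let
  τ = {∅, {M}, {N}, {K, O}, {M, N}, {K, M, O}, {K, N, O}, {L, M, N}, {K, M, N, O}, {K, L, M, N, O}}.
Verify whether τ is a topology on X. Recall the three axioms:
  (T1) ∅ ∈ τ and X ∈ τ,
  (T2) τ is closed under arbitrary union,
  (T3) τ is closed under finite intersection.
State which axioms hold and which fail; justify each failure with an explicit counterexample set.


τ IS a topology on X.

Axiom (T1): ∅ ∈ τ? Yes; X ∈ τ? Yes.
Axiom (T2/T3): check pairwise unions and intersections of members of τ.
All pairwise intersections and unions checked — each lies in τ. Therefore τ satisfies (T1), (T2), (T3): it IS a topology on X.


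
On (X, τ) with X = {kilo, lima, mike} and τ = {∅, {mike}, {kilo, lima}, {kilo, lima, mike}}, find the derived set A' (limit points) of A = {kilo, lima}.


A' = {kilo, lima}

For each x ∈ X, list the open sets U ∈ τ with x ∈ U, then check whether U ∩ (A ∖ {x}) ≠ ∅ for every such U.
  x = kilo: opens ∋ x are {kilo, lima}, {kilo, lima, mike}; each meets A ∖ {kilo}, so x IS a limit point.
  x = lima: opens ∋ x are {kilo, lima}, {kilo, lima, mike}; each meets A ∖ {lima}, so x IS a limit point.
  x = mike: open {mike} ∋ x has {mike} ∩ (A ∖ {mike}) = ∅, so x is NOT a limit point.
Collecting: A' = {kilo, lima}.


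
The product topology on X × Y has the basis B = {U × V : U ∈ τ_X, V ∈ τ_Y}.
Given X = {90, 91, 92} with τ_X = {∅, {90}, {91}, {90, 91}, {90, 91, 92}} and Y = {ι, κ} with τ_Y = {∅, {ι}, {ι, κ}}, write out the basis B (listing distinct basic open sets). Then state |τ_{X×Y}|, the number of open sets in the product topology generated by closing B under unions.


Basis B = {∅ × ∅, {90} × {ι}, {91} × {ι}, {90} × {ι, κ}, {90, 91} × {ι}, {91} × {ι, κ}, {90, 91, 92} × {ι}, {90, 91} × {ι, κ}, {90, 91, 92} × {ι, κ}}; |τ_{X×Y}| = 14.

Enumerate products U × V with U ∈ τ_X, V ∈ τ_Y (deduplicated):
  ∅ × ∅ = {} (∅)
  {90} × {ι} = {(90,ι)}
  {91} × {ι} = {(91,ι)}
  {90} × {ι, κ} = {(90,ι), (90,κ)}
  {90, 91} × {ι} = {(90,ι), (91,ι)}
  {91} × {ι, κ} = {(91,ι), (91,κ)}
  {90, 91, 92} × {ι} = {(90,ι), (91,ι), (92,ι)}
  {90, 91} × {ι, κ} = {(90,ι), (90,κ), (91,ι), (91,κ)}
  {90, 91, 92} × {ι, κ} = {(90,ι), (90,κ), (91,ι), (91,κ), (92,ι), (92,κ)}
These 9 distinct sets form the basis B.
Close under arbitrary unions to get τ_{X×Y}; counting gives |τ_{X×Y}| = 14.


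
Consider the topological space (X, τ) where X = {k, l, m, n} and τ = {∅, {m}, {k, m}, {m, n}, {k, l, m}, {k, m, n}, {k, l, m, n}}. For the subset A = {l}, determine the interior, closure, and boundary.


int(A) = ∅, cl(A) = {l}, ∂A = {l}.

Closed sets in (X, τ) are complements of opens:
  closed(X, τ) = {∅, {l}, {n}, {k, l}, {l, n}, {k, l, n}, {k, l, m, n}}.
int(A) = ⋃ {U ∈ τ : U ⊆ A}. Opens contained in A: ∅.
Taking the union of these: int(A) = ∅.
cl(A) = ⋂ {C closed : A ⊆ C}. Closed sets containing A: {l}, {k, l}, {l, n}, {k, l, n}, {k, l, m, n}.
Intersecting these: cl(A) = {l}.
∂A = cl(A) ∖ int(A) = {l} ∖ ∅ = {l}.


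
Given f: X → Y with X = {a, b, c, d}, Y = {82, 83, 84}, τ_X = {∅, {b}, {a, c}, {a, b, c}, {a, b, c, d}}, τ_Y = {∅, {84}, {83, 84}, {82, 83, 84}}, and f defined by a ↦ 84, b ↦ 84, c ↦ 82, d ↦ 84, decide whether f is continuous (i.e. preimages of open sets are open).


f is NOT continuous.

Compute f^{-1}(U) for each U ∈ τ_Y:
  U = ∅: f^{-1}(U) = ∅ ∈ τ_X ✓.
  U = {84}: f^{-1}(U) = {a, b, d} ∉ τ_X ✗.
  U = {83, 84}: f^{-1}(U) = {a, b, d} ∉ τ_X ✗.
  U = {82, 83, 84}: f^{-1}(U) = {a, b, c, d} ∈ τ_X ✓.
Found U = {84} with f^{-1}(U) = {a, b, d} not in τ_X. Therefore f is NOT continuous.


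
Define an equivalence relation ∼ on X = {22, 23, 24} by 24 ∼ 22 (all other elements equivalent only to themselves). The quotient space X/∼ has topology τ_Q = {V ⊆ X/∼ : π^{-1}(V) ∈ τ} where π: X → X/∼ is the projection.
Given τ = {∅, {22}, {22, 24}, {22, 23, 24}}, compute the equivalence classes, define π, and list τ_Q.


X/∼ = {[22=24], [23]}; |τ_Q| = 3.

Equivalence classes: [22=24], [23].
Quotient map π: X → X/∼ sends 22 ↦ [22=24], 23 ↦ [23], 24 ↦ [22=24].
For each subset V ⊆ X/∼, compute π^{-1}(V) ⊆ X and check whether π^{-1}(V) ∈ τ. V is open in τ_Q iff π^{-1}(V) ∈ τ.
  V = {}: π^{-1}(V) = ∅ ∈ τ ✓.
  V = {[22=24]}: π^{-1}(V) = {22, 24} ∈ τ ✓.
  V = {[23]}: π^{-1}(V) = {23} ∉ τ ✗.
  V = {[22=24], [23]}: π^{-1}(V) = {22, 23, 24} ∈ τ ✓.
Open sets in the quotient: τ_Q = {{}, {[22=24]}, {[22=24], [23]}} (3 elements).


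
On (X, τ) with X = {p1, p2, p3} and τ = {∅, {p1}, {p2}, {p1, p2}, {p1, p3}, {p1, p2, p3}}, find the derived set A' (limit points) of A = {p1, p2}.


A' = {p3}

For each x ∈ X, list the open sets U ∈ τ with x ∈ U, then check whether U ∩ (A ∖ {x}) ≠ ∅ for every such U.
  x = p1: open {p1} ∋ x has {p1} ∩ (A ∖ {p1}) = ∅, so x is NOT a limit point.
  x = p2: open {p2} ∋ x has {p2} ∩ (A ∖ {p2}) = ∅, so x is NOT a limit point.
  x = p3: opens ∋ x are {p1, p3}, {p1, p2, p3}; each meets A ∖ {p3}, so x IS a limit point.
Collecting: A' = {p3}.


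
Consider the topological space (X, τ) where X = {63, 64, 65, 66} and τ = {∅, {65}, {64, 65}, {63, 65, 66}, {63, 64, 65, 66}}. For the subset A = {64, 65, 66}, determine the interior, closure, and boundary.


int(A) = {64, 65}, cl(A) = {63, 64, 65, 66}, ∂A = {63, 66}.

Closed sets in (X, τ) are complements of opens:
  closed(X, τ) = {∅, {64}, {63, 66}, {63, 64, 66}, {63, 64, 65, 66}}.
int(A) = ⋃ {U ∈ τ : U ⊆ A}. Opens contained in A: ∅, {65}, {64, 65}.
Taking the union of these: int(A) = {64, 65}.
cl(A) = ⋂ {C closed : A ⊆ C}. Closed sets containing A: {63, 64, 65, 66}.
Intersecting these: cl(A) = {63, 64, 65, 66}.
∂A = cl(A) ∖ int(A) = {63, 64, 65, 66} ∖ {64, 65} = {63, 66}.


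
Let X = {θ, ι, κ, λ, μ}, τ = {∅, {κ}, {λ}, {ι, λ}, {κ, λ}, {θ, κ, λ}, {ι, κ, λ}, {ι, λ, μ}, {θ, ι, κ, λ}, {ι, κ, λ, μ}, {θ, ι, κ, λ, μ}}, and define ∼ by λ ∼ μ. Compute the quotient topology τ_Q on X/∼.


X/∼ = {[θ], [ι], [κ], [λ=μ]}; |τ_Q| = 5.

Equivalence classes: [θ], [ι], [κ], [λ=μ].
Quotient map π: X → X/∼ sends θ ↦ [θ], ι ↦ [ι], κ ↦ [κ], λ ↦ [λ=μ], μ ↦ [λ=μ].
For each subset V ⊆ X/∼, compute π^{-1}(V) ⊆ X and check whether π^{-1}(V) ∈ τ. V is open in τ_Q iff π^{-1}(V) ∈ τ.
  V = {}: π^{-1}(V) = ∅ ∈ τ ✓.
  V = {[θ]}: π^{-1}(V) = {θ} ∉ τ ✗.
  V = {[ι]}: π^{-1}(V) = {ι} ∉ τ ✗.
  V = {[θ], [ι]}: π^{-1}(V) = {θ, ι} ∉ τ ✗.
  V = {[κ]}: π^{-1}(V) = {κ} ∈ τ ✓.
  V = {[θ], [κ]}: π^{-1}(V) = {θ, κ} ∉ τ ✗.
  V = {[ι], [κ]}: π^{-1}(V) = {ι, κ} ∉ τ ✗.
  V = {[θ], [ι], [κ]}: π^{-1}(V) = {θ, ι, κ} ∉ τ ✗.
  V = {[λ=μ]}: π^{-1}(V) = {λ, μ} ∉ τ ✗.
  V = {[θ], [λ=μ]}: π^{-1}(V) = {θ, λ, μ} ∉ τ ✗.
  V = {[ι], [λ=μ]}: π^{-1}(V) = {ι, λ, μ} ∈ τ ✓.
  V = {[θ], [ι], [λ=μ]}: π^{-1}(V) = {θ, ι, λ, μ} ∉ τ ✗.
  V = {[κ], [λ=μ]}: π^{-1}(V) = {κ, λ, μ} ∉ τ ✗.
  V = {[θ], [κ], [λ=μ]}: π^{-1}(V) = {θ, κ, λ, μ} ∉ τ ✗.
  V = {[ι], [κ], [λ=μ]}: π^{-1}(V) = {ι, κ, λ, μ} ∈ τ ✓.
  V = {[θ], [ι], [κ], [λ=μ]}: π^{-1}(V) = {θ, ι, κ, λ, μ} ∈ τ ✓.
Open sets in the quotient: τ_Q = {{}, {[κ]}, {[ι], [λ=μ]}, {[ι], [κ], [λ=μ]}, {[θ], [ι], [κ], [λ=μ]}} (5 elements).


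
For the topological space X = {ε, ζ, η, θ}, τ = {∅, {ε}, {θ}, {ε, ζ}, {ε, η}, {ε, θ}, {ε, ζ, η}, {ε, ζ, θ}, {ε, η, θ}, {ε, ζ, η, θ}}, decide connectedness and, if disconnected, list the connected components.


(X, τ) is disconnected; components = [{θ}, {ε, ζ, η}].

Find clopen sets (U ∈ τ with X ∖ U ∈ τ):
  U = ∅, X ∖ U = {ε, ζ, η, θ} — both open, so U is clopen.
  U = {θ}, X ∖ U = {ε, ζ, η} — both open, so U is clopen.
  U = {ε, ζ, η}, X ∖ U = {θ} — both open, so U is clopen.
  U = {ε, ζ, η, θ}, X ∖ U = ∅ — both open, so U is clopen.
Nontrivial clopen(s) exist: e.g. {ε, ζ, η}. So (X, τ) is disconnected.
Compute connected components by grouping points that agree on all clopens:
  component: {θ}
  component: {ε, ζ, η}


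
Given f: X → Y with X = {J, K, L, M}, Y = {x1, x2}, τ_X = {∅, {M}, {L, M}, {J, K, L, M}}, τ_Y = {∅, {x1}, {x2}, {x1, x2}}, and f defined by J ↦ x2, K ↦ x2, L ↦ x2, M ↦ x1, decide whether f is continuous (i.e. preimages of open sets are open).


f is NOT continuous.

Compute f^{-1}(U) for each U ∈ τ_Y:
  U = ∅: f^{-1}(U) = ∅ ∈ τ_X ✓.
  U = {x1}: f^{-1}(U) = {M} ∈ τ_X ✓.
  U = {x2}: f^{-1}(U) = {J, K, L} ∉ τ_X ✗.
  U = {x1, x2}: f^{-1}(U) = {J, K, L, M} ∈ τ_X ✓.
Found U = {x2} with f^{-1}(U) = {J, K, L} not in τ_X. Therefore f is NOT continuous.


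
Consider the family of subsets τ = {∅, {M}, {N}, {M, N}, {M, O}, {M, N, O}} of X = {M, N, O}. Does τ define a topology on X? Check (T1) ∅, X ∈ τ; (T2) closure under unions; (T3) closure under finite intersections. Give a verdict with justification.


τ IS a topology on X.

Axiom (T1): ∅ ∈ τ? Yes; X ∈ τ? Yes.
Axiom (T2/T3): check pairwise unions and intersections of members of τ.
All pairwise intersections and unions checked — each lies in τ. Therefore τ satisfies (T1), (T2), (T3): it IS a topology on X.


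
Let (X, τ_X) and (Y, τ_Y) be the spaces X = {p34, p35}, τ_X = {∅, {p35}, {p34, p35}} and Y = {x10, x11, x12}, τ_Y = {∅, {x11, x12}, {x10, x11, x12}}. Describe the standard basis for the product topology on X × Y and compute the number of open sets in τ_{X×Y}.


Basis B = {∅ × ∅, {p35} × {x11, x12}, {p35} × {x10, x11, x12}, {p34, p35} × {x11, x12}, {p34, p35} × {x10, x11, x12}}; |τ_{X×Y}| = 6.

Enumerate products U × V with U ∈ τ_X, V ∈ τ_Y (deduplicated):
  ∅ × ∅ = {} (∅)
  {p35} × {x11, x12} = {(p35,x11), (p35,x12)}
  {p35} × {x10, x11, x12} = {(p35,x10), (p35,x11), (p35,x12)}
  {p34, p35} × {x11, x12} = {(p34,x11), (p34,x12), (p35,x11), (p35,x12)}
  {p34, p35} × {x10, x11, x12} = {(p34,x10), (p34,x11), (p34,x12), (p35,x10), (p35,x11), (p35,x12)}
These 5 distinct sets form the basis B.
Close under arbitrary unions to get τ_{X×Y}; counting gives |τ_{X×Y}| = 6.


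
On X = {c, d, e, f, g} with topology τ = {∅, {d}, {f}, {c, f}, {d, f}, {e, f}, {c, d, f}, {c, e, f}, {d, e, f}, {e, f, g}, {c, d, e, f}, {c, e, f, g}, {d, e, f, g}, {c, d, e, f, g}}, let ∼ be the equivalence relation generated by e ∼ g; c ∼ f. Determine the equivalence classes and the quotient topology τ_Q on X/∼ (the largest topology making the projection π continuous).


X/∼ = {[c=f], [d], [e=g]}; |τ_Q| = 6.

Equivalence classes: [c=f], [d], [e=g].
Quotient map π: X → X/∼ sends c ↦ [c=f], d ↦ [d], e ↦ [e=g], f ↦ [c=f], g ↦ [e=g].
For each subset V ⊆ X/∼, compute π^{-1}(V) ⊆ X and check whether π^{-1}(V) ∈ τ. V is open in τ_Q iff π^{-1}(V) ∈ τ.
  V = {}: π^{-1}(V) = ∅ ∈ τ ✓.
  V = {[c=f]}: π^{-1}(V) = {c, f} ∈ τ ✓.
  V = {[d]}: π^{-1}(V) = {d} ∈ τ ✓.
  V = {[c=f], [d]}: π^{-1}(V) = {c, d, f} ∈ τ ✓.
  V = {[e=g]}: π^{-1}(V) = {e, g} ∉ τ ✗.
  V = {[c=f], [e=g]}: π^{-1}(V) = {c, e, f, g} ∈ τ ✓.
  V = {[d], [e=g]}: π^{-1}(V) = {d, e, g} ∉ τ ✗.
  V = {[c=f], [d], [e=g]}: π^{-1}(V) = {c, d, e, f, g} ∈ τ ✓.
Open sets in the quotient: τ_Q = {{}, {[c=f]}, {[d]}, {[c=f], [d]}, {[c=f], [e=g]}, {[c=f], [d], [e=g]}} (6 elements).


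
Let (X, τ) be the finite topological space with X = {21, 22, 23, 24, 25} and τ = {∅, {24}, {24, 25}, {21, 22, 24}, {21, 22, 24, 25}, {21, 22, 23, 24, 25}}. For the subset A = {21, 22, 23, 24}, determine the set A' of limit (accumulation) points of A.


A' = {21, 22, 23, 25}

For each x ∈ X, list the open sets U ∈ τ with x ∈ U, then check whether U ∩ (A ∖ {x}) ≠ ∅ for every such U.
  x = 21: opens ∋ x are {21, 22, 24}, {21, 22, 24, 25}, {21, 22, 23, 24, 25}; each meets A ∖ {21}, so x IS a limit point.
  x = 22: opens ∋ x are {21, 22, 24}, {21, 22, 24, 25}, {21, 22, 23, 24, 25}; each meets A ∖ {22}, so x IS a limit point.
  x = 23: opens ∋ x are {21, 22, 23, 24, 25}; each meets A ∖ {23}, so x IS a limit point.
  x = 24: open {24} ∋ x has {24} ∩ (A ∖ {24}) = ∅, so x is NOT a limit point.
  x = 25: opens ∋ x are {24, 25}, {21, 22, 24, 25}, {21, 22, 23, 24, 25}; each meets A ∖ {25}, so x IS a limit point.
Collecting: A' = {21, 22, 23, 25}.


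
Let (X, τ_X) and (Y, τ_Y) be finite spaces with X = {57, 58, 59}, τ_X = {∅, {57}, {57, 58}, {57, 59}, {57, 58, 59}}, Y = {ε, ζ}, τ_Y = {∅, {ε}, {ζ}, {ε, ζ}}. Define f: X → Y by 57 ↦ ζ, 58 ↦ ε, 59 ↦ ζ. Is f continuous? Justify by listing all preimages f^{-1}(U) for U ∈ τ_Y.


f is NOT continuous.

Compute f^{-1}(U) for each U ∈ τ_Y:
  U = ∅: f^{-1}(U) = ∅ ∈ τ_X ✓.
  U = {ε}: f^{-1}(U) = {58} ∉ τ_X ✗.
  U = {ζ}: f^{-1}(U) = {57, 59} ∈ τ_X ✓.
  U = {ε, ζ}: f^{-1}(U) = {57, 58, 59} ∈ τ_X ✓.
Found U = {ε} with f^{-1}(U) = {58} not in τ_X. Therefore f is NOT continuous.


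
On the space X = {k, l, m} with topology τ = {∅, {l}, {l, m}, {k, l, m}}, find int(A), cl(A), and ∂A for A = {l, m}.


int(A) = {l, m}, cl(A) = {k, l, m}, ∂A = {k}.

Closed sets in (X, τ) are complements of opens:
  closed(X, τ) = {∅, {k}, {k, m}, {k, l, m}}.
int(A) = ⋃ {U ∈ τ : U ⊆ A}. Opens contained in A: ∅, {l}, {l, m}.
Taking the union of these: int(A) = {l, m}.
cl(A) = ⋂ {C closed : A ⊆ C}. Closed sets containing A: {k, l, m}.
Intersecting these: cl(A) = {k, l, m}.
∂A = cl(A) ∖ int(A) = {k, l, m} ∖ {l, m} = {k}.


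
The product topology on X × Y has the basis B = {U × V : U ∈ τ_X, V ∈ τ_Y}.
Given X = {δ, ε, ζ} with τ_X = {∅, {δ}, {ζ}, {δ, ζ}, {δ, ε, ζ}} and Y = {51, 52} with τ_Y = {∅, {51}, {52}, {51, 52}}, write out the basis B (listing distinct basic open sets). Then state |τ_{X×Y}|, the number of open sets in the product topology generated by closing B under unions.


Basis B = {∅ × ∅, {δ} × {51}, {δ} × {52}, {ζ} × {51}, {ζ} × {52}, {δ} × {51, 52}, {δ, ζ} × {51}, {δ, ζ} × {52}, {ζ} × {51, 52}, {δ, ε, ζ} × {51}, {δ, ε, ζ} × {52}, {δ, ζ} × {51, 52}, {δ, ε, ζ} × {51, 52}}; |τ_{X×Y}| = 25.

Enumerate products U × V with U ∈ τ_X, V ∈ τ_Y (deduplicated):
  ∅ × ∅ = {} (∅)
  {δ} × {51} = {(δ,51)}
  {δ} × {52} = {(δ,52)}
  {ζ} × {51} = {(ζ,51)}
  {ζ} × {52} = {(ζ,52)}
  {δ} × {51, 52} = {(δ,51), (δ,52)}
  {δ, ζ} × {51} = {(δ,51), (ζ,51)}
  {δ, ζ} × {52} = {(δ,52), (ζ,52)}
  {ζ} × {51, 52} = {(ζ,51), (ζ,52)}
  {δ, ε, ζ} × {51} = {(δ,51), (ε,51), (ζ,51)}
  {δ, ε, ζ} × {52} = {(δ,52), (ε,52), (ζ,52)}
  {δ, ζ} × {51, 52} = {(δ,51), (δ,52), (ζ,51), (ζ,52)}
  {δ, ε, ζ} × {51, 52} = {(δ,51), (δ,52), (ε,51), (ε,52), (ζ,51), (ζ,52)}
These 13 distinct sets form the basis B.
Close under arbitrary unions to get τ_{X×Y}; counting gives |τ_{X×Y}| = 25.


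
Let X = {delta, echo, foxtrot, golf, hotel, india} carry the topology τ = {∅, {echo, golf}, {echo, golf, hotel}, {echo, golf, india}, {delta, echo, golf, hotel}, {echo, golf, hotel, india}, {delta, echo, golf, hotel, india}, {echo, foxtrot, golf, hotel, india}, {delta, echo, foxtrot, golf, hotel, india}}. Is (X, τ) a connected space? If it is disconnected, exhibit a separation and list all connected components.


(X, τ) is connected.

Find clopen sets (U ∈ τ with X ∖ U ∈ τ):
  U = ∅, X ∖ U = {delta, echo, foxtrot, golf, hotel, india} — both open, so U is clopen.
  U = {delta, echo, foxtrot, golf, hotel, india}, X ∖ U = ∅ — both open, so U is clopen.
Only trivial clopens (∅ and X) exist, so (X, τ) is connected.
Compute connected components by grouping points that agree on all clopens:
  component: {delta, echo, foxtrot, golf, hotel, india}


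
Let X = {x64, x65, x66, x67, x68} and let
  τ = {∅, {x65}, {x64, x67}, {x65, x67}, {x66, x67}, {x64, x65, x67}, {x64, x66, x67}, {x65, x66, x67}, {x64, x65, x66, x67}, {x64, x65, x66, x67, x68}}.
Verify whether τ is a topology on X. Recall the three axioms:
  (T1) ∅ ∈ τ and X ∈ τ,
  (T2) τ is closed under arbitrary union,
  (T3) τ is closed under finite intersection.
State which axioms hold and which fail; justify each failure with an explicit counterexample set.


τ is NOT a topology on X.

Axiom (T1): ∅ ∈ τ? Yes; X ∈ τ? Yes.
Axiom (T2/T3): check pairwise unions and intersections of members of τ.
Counterexample for (T3): {x64, x67} ∩ {x65, x67} = {x67} ∉ τ. Therefore τ is NOT a topology.


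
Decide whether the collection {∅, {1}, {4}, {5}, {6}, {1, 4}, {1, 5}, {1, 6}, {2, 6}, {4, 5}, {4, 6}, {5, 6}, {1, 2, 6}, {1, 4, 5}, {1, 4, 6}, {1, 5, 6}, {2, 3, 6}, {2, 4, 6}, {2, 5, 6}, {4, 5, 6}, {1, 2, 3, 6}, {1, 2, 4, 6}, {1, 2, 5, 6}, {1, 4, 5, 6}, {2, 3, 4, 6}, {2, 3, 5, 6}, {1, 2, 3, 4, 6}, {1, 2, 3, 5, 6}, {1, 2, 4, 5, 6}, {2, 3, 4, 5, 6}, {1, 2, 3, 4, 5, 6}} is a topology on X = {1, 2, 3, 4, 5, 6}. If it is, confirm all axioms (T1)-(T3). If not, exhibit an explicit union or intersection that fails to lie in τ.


τ is NOT a topology on X.

Axiom (T1): ∅ ∈ τ? Yes; X ∈ τ? Yes.
Axiom (T2/T3): check pairwise unions and intersections of members of τ.
Counterexample for (T2): {4} ∪ {2, 5, 6} = {2, 4, 5, 6} ∉ τ. Therefore τ is NOT a topology.


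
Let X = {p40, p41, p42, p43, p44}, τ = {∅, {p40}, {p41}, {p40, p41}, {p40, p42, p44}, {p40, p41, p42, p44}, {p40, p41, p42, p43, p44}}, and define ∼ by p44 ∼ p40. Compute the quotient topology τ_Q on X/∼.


X/∼ = {[p40=p44], [p41], [p42], [p43]}; |τ_Q| = 5.

Equivalence classes: [p40=p44], [p41], [p42], [p43].
Quotient map π: X → X/∼ sends p40 ↦ [p40=p44], p41 ↦ [p41], p42 ↦ [p42], p43 ↦ [p43], p44 ↦ [p40=p44].
For each subset V ⊆ X/∼, compute π^{-1}(V) ⊆ X and check whether π^{-1}(V) ∈ τ. V is open in τ_Q iff π^{-1}(V) ∈ τ.
  V = {}: π^{-1}(V) = ∅ ∈ τ ✓.
  V = {[p40=p44]}: π^{-1}(V) = {p40, p44} ∉ τ ✗.
  V = {[p41]}: π^{-1}(V) = {p41} ∈ τ ✓.
  V = {[p40=p44], [p41]}: π^{-1}(V) = {p40, p41, p44} ∉ τ ✗.
  V = {[p42]}: π^{-1}(V) = {p42} ∉ τ ✗.
  V = {[p40=p44], [p42]}: π^{-1}(V) = {p40, p42, p44} ∈ τ ✓.
  V = {[p41], [p42]}: π^{-1}(V) = {p41, p42} ∉ τ ✗.
  V = {[p40=p44], [p41], [p42]}: π^{-1}(V) = {p40, p41, p42, p44} ∈ τ ✓.
  V = {[p43]}: π^{-1}(V) = {p43} ∉ τ ✗.
  V = {[p40=p44], [p43]}: π^{-1}(V) = {p40, p43, p44} ∉ τ ✗.
  V = {[p41], [p43]}: π^{-1}(V) = {p41, p43} ∉ τ ✗.
  V = {[p40=p44], [p41], [p43]}: π^{-1}(V) = {p40, p41, p43, p44} ∉ τ ✗.
  V = {[p42], [p43]}: π^{-1}(V) = {p42, p43} ∉ τ ✗.
  V = {[p40=p44], [p42], [p43]}: π^{-1}(V) = {p40, p42, p43, p44} ∉ τ ✗.
  V = {[p41], [p42], [p43]}: π^{-1}(V) = {p41, p42, p43} ∉ τ ✗.
  V = {[p40=p44], [p41], [p42], [p43]}: π^{-1}(V) = {p40, p41, p42, p43, p44} ∈ τ ✓.
Open sets in the quotient: τ_Q = {{}, {[p41]}, {[p40=p44], [p42]}, {[p40=p44], [p41], [p42]}, {[p40=p44], [p41], [p42], [p43]}} (5 elements).


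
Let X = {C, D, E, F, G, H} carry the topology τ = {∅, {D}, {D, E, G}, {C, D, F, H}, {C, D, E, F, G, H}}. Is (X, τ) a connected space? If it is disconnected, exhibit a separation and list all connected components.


(X, τ) is connected.

Find clopen sets (U ∈ τ with X ∖ U ∈ τ):
  U = ∅, X ∖ U = {C, D, E, F, G, H} — both open, so U is clopen.
  U = {C, D, E, F, G, H}, X ∖ U = ∅ — both open, so U is clopen.
Only trivial clopens (∅ and X) exist, so (X, τ) is connected.
Compute connected components by grouping points that agree on all clopens:
  component: {C, D, E, F, G, H}


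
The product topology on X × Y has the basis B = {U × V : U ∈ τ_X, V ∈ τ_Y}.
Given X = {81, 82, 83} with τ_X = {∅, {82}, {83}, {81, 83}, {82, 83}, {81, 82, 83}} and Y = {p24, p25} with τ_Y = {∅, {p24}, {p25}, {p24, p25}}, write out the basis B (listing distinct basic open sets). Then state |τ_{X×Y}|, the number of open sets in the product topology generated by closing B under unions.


Basis B = {∅ × ∅, {82} × {p24}, {82} × {p25}, {83} × {p24}, {83} × {p25}, {81, 83} × {p24}, {81, 83} × {p25}, {82} × {p24, p25}, {82, 83} × {p24}, {82, 83} × {p25}, {83} × {p24, p25}, {81, 82, 83} × {p24}, {81, 82, 83} × {p25}, {81, 83} × {p24, p25}, {82, 83} × {p24, p25}, {81, 82, 83} × {p24, p25}}; |τ_{X×Y}| = 36.

Enumerate products U × V with U ∈ τ_X, V ∈ τ_Y (deduplicated):
  ∅ × ∅ = {} (∅)
  {82} × {p24} = {(82,p24)}
  {82} × {p25} = {(82,p25)}
  {83} × {p24} = {(83,p24)}
  {83} × {p25} = {(83,p25)}
  {81, 83} × {p24} = {(81,p24), (83,p24)}
  {81, 83} × {p25} = {(81,p25), (83,p25)}
  {82} × {p24, p25} = {(82,p24), (82,p25)}
  {82, 83} × {p24} = {(82,p24), (83,p24)}
  {82, 83} × {p25} = {(82,p25), (83,p25)}
  {83} × {p24, p25} = {(83,p24), (83,p25)}
  {81, 82, 83} × {p24} = {(81,p24), (82,p24), (83,p24)}
  {81, 82, 83} × {p25} = {(81,p25), (82,p25), (83,p25)}
  {81, 83} × {p24, p25} = {(81,p24), (81,p25), (83,p24), (83,p25)}
  {82, 83} × {p24, p25} = {(82,p24), (82,p25), (83,p24), (83,p25)}
  {81, 82, 83} × {p24, p25} = {(81,p24), (81,p25), (82,p24), (82,p25), (83,p24), (83,p25)}
These 16 distinct sets form the basis B.
Close under arbitrary unions to get τ_{X×Y}; counting gives |τ_{X×Y}| = 36.


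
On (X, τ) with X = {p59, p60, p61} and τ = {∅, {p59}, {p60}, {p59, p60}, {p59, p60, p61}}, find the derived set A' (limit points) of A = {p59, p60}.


A' = {p61}

For each x ∈ X, list the open sets U ∈ τ with x ∈ U, then check whether U ∩ (A ∖ {x}) ≠ ∅ for every such U.
  x = p59: open {p59} ∋ x has {p59} ∩ (A ∖ {p59}) = ∅, so x is NOT a limit point.
  x = p60: open {p60} ∋ x has {p60} ∩ (A ∖ {p60}) = ∅, so x is NOT a limit point.
  x = p61: opens ∋ x are {p59, p60, p61}; each meets A ∖ {p61}, so x IS a limit point.
Collecting: A' = {p61}.


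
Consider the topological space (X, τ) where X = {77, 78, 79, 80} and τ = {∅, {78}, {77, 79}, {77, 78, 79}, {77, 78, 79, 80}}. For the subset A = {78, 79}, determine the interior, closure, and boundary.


int(A) = {78}, cl(A) = {77, 78, 79, 80}, ∂A = {77, 79, 80}.

Closed sets in (X, τ) are complements of opens:
  closed(X, τ) = {∅, {80}, {78, 80}, {77, 79, 80}, {77, 78, 79, 80}}.
int(A) = ⋃ {U ∈ τ : U ⊆ A}. Opens contained in A: ∅, {78}.
Taking the union of these: int(A) = {78}.
cl(A) = ⋂ {C closed : A ⊆ C}. Closed sets containing A: {77, 78, 79, 80}.
Intersecting these: cl(A) = {77, 78, 79, 80}.
∂A = cl(A) ∖ int(A) = {77, 78, 79, 80} ∖ {78} = {77, 79, 80}.


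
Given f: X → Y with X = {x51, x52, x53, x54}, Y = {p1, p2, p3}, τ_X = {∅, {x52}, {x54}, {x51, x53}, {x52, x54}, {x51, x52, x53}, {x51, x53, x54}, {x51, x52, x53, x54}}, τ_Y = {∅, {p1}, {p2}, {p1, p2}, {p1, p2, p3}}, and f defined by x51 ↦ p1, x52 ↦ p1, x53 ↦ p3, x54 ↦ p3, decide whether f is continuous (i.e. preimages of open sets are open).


f is NOT continuous.

Compute f^{-1}(U) for each U ∈ τ_Y:
  U = ∅: f^{-1}(U) = ∅ ∈ τ_X ✓.
  U = {p1}: f^{-1}(U) = {x51, x52} ∉ τ_X ✗.
  U = {p2}: f^{-1}(U) = ∅ ∈ τ_X ✓.
  U = {p1, p2}: f^{-1}(U) = {x51, x52} ∉ τ_X ✗.
  U = {p1, p2, p3}: f^{-1}(U) = {x51, x52, x53, x54} ∈ τ_X ✓.
Found U = {p1} with f^{-1}(U) = {x51, x52} not in τ_X. Therefore f is NOT continuous.


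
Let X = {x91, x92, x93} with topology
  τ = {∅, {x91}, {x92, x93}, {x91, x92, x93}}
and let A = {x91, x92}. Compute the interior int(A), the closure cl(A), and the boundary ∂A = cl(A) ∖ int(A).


int(A) = {x91}, cl(A) = {x91, x92, x93}, ∂A = {x92, x93}.

Closed sets in (X, τ) are complements of opens:
  closed(X, τ) = {∅, {x91}, {x92, x93}, {x91, x92, x93}}.
int(A) = ⋃ {U ∈ τ : U ⊆ A}. Opens contained in A: ∅, {x91}.
Taking the union of these: int(A) = {x91}.
cl(A) = ⋂ {C closed : A ⊆ C}. Closed sets containing A: {x91, x92, x93}.
Intersecting these: cl(A) = {x91, x92, x93}.
∂A = cl(A) ∖ int(A) = {x91, x92, x93} ∖ {x91} = {x92, x93}.


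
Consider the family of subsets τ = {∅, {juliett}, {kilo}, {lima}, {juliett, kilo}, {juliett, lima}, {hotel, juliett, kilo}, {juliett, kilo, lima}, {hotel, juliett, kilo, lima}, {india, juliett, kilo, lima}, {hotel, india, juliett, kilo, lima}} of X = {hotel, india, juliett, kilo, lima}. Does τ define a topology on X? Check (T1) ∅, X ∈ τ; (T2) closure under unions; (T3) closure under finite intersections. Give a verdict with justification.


τ is NOT a topology on X.

Axiom (T1): ∅ ∈ τ? Yes; X ∈ τ? Yes.
Axiom (T2/T3): check pairwise unions and intersections of members of τ.
Counterexample for (T2): {kilo} ∪ {lima} = {kilo, lima} ∉ τ. Therefore τ is NOT a topology.


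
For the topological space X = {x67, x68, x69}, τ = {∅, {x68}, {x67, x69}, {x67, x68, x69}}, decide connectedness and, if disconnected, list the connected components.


(X, τ) is disconnected; components = [{x68}, {x67, x69}].

Find clopen sets (U ∈ τ with X ∖ U ∈ τ):
  U = ∅, X ∖ U = {x67, x68, x69} — both open, so U is clopen.
  U = {x68}, X ∖ U = {x67, x69} — both open, so U is clopen.
  U = {x67, x69}, X ∖ U = {x68} — both open, so U is clopen.
  U = {x67, x68, x69}, X ∖ U = ∅ — both open, so U is clopen.
Nontrivial clopen(s) exist: e.g. {x68}. So (X, τ) is disconnected.
Compute connected components by grouping points that agree on all clopens:
  component: {x68}
  component: {x67, x69}


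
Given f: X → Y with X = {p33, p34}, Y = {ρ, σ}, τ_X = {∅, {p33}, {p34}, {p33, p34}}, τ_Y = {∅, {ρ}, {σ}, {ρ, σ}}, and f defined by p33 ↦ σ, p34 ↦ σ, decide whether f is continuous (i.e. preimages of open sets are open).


f IS continuous.

Compute f^{-1}(U) for each U ∈ τ_Y:
  U = ∅: f^{-1}(U) = ∅ ∈ τ_X ✓.
  U = {ρ}: f^{-1}(U) = ∅ ∈ τ_X ✓.
  U = {σ}: f^{-1}(U) = {p33, p34} ∈ τ_X ✓.
  U = {ρ, σ}: f^{-1}(U) = {p33, p34} ∈ τ_X ✓.
Every preimage lies in τ_X, so f IS continuous.
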